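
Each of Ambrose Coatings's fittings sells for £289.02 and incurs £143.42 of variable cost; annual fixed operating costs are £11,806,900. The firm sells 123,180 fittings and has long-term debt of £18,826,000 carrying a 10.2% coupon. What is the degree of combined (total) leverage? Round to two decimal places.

Contribution at this volume is 123,180 × £145.60 = £17,935,008.00.
EBIT = £17,935,008.00 − £11,806,900 = £6,128,108.00. Interest = £1,920,252.00.
DOL = £17,935,008.00 ÷ £6,128,108.00 = 2.9267; DFL = £6,128,108.00 ÷ £4,207,856.00 = 1.4563.
DCL = DOL × DFL = 2.9267 × 1.4563 = 4.2622.

4.26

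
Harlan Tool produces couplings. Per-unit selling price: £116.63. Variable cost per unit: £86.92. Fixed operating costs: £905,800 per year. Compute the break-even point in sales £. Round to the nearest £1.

£3,555,821

Contribution margin per unit = £116.63 − £86.92 = £29.71, a CM ratio of £29.71 ÷ £116.63 = 0.2547.
Break-even sales = FC ÷ CM ratio = £905,800 × £116.63 / £29.71 = £3,555,821.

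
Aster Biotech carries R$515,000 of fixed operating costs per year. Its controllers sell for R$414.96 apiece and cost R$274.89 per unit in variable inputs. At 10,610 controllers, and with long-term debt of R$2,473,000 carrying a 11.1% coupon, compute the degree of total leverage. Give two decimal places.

Total contribution margin = 10,610 × R$140.07 = R$1,486,142.70.
Operating income = contribution − fixed costs = R$1,486,142.70 − R$515,000 = R$971,142.70. Interest = R$274,503.00.
DOL = R$1,486,142.70 ÷ R$971,142.70 = 1.5303; DFL = R$971,142.70 ÷ R$696,639.70 = 1.3940.
DCL = DOL × DFL = 1.5303 × 1.3940 = 2.1332.

2.13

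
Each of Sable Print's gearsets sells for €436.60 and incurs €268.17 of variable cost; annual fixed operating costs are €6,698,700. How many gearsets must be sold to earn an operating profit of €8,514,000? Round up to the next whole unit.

Each unit contributes €436.60 − €268.17 = €168.43.
Required volume = (fixed costs + target profit) ÷ CM = (€6,698,700 + €8,514,000) ÷ €168.43 = 90,320.61, so 90,321 gearsets.

90,321 gearsets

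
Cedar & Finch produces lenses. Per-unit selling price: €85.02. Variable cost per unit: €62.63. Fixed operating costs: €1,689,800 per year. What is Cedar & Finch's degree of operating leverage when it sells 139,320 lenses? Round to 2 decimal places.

2.18

At 139,320 units, contribution = 139,320 × €22.39 = €3,119,374.80.
Operating income = contribution − fixed costs = €3,119,374.80 − €1,689,800 = €1,429,574.80.
So DOL = total CM / EBIT = €3,119,374.80 / €1,429,574.80 = 2.1820.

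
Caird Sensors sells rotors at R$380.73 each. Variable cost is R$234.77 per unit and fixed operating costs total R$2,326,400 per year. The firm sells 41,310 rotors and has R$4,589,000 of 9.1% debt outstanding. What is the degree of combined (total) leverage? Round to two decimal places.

1.84

Total contribution margin = 41,310 × R$145.96 = R$6,029,607.60.
Operating income = contribution − fixed costs = R$6,029,607.60 − R$2,326,400 = R$3,703,207.60. Interest = R$417,599.00.
DOL = R$6,029,607.60 ÷ R$3,703,207.60 = 1.6282; DFL = R$3,703,207.60 ÷ R$3,285,608.60 = 1.1271.
DCL = DOL × DFL = 1.6282 × 1.1271 = 1.8351.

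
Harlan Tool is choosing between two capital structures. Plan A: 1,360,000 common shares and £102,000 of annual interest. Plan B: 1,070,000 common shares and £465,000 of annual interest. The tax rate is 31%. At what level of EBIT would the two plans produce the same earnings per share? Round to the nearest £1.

£1,804,345

At indifference, (EBIT − 102,000)(1 − t)/1,360,000 = (EBIT − 465,000)(1 − t)/1,070,000.
Cancelling (1 − t) and cross-multiplying: 1,070,000·(EBIT − 102,000) = 1,360,000·(EBIT − 465,000).
Solving, EBIT = (465,000·1,360,000 − 102,000·1,070,000) / (1,360,000 − 1,070,000) = 523,260,000,000 / 290,000 = 1,804,344.83.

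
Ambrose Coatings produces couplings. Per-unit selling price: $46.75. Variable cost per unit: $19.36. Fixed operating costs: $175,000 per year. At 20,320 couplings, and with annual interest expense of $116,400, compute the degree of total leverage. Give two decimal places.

2.10

Total contribution margin = 20,320 × $27.39 = $556,564.80.
EBIT = $556,564.80 − $175,000 = $381,564.80. Interest = $116,400.00, so EBIT − I = $265,164.80.
Degree of total leverage = total CM / (EBIT − interest) = $556,564.80 / $265,164.80 = 2.0989.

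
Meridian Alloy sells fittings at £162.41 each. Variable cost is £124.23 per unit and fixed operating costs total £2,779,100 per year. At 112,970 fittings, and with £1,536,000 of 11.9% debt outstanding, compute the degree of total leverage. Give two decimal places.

At 112,970 units, contribution = 112,970 × £38.18 = £4,313,194.60.
Operating income = contribution − fixed costs = £4,313,194.60 − £2,779,100 = £1,534,094.60. Interest = £182,784.00, so EBIT − I = £1,351,310.60.
DCL = contribution ÷ (EBIT − I) = £4,313,194.60 ÷ £1,351,310.60 = 3.1919.

3.19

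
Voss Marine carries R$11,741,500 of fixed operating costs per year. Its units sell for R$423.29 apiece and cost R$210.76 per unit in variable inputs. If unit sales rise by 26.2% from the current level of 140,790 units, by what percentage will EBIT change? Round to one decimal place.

+43.1%

At 140,790 units, contribution = 140,790 × R$212.53 = R$29,922,098.70.
EBIT = R$29,922,098.70 − R$11,741,500 = R$18,180,598.70.
Degree of operating leverage = R$29,922,098.70 / R$18,180,598.70 = 1.6458.
%ΔEBIT = DOL × %ΔSales = 1.6458 × +26.2% = +43.1%.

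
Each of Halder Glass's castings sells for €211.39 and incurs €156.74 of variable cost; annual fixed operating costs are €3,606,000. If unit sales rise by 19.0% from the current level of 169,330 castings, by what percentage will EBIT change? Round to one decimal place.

Contribution at this volume is 169,330 × €54.65 = €9,253,884.50.
EBIT = €9,253,884.50 − €3,606,000 = €5,647,884.50.
So DOL = total CM / EBIT = €9,253,884.50 / €5,647,884.50 = 1.6385.
So EBIT moves 1.6385 × (+19.0%) = +31.1%.

+31.1%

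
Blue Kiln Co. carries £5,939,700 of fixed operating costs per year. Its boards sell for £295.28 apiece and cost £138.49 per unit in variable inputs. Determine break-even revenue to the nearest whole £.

CM per unit = £295.28 − £138.49 = £156.79; CM ratio = £156.79 / £295.28 = 0.5310.
Break-even revenue = fixed costs × price ÷ CM = £5,939,700 × £295.28 ÷ £156.79 = £11,186,138.

£11,186,138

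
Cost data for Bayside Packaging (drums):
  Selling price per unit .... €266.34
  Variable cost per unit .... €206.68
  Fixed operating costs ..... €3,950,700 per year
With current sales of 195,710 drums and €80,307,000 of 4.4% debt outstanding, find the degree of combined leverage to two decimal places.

Contribution at this volume is 195,710 × €59.66 = €11,676,058.60.
EBIT = €11,676,058.60 − €3,950,700 = €7,725,358.60. Interest = €3,533,508.00.
DOL = €11,676,058.60 ÷ €7,725,358.60 = 1.5114; DFL = €7,725,358.60 ÷ €4,191,850.60 = 1.8429.
DCL = DOL × DFL = 1.5114 × 1.8429 = 2.7854.

2.79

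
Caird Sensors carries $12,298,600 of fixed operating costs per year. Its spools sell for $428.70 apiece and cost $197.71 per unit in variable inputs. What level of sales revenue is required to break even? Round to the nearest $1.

CM per unit = $428.70 − $197.71 = $230.99; CM ratio = $230.99 / $428.70 = 0.5388.
Break-even sales = FC ÷ CM ratio = $12,298,600 × $428.70 / $230.99 = $22,825,273.

$22,825,273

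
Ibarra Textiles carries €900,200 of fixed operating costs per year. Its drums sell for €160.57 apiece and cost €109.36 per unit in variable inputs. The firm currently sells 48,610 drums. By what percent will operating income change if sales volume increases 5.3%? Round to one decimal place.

At 48,610 units, contribution = 48,610 × €51.21 = €2,489,318.10.
Subtracting fixed costs: EBIT = €2,489,318.10 − €900,200 = €1,589,118.10.
So DOL = total CM / EBIT = €2,489,318.10 / €1,589,118.10 = 1.5665.
%ΔEBIT = DOL × %ΔSales = 1.5665 × +5.3% = +8.3%.

+8.3%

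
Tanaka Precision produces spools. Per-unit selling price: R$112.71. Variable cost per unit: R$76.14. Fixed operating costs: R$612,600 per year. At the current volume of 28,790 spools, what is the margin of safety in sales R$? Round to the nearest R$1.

R$1,356,867

Each unit contributes R$112.71 − R$76.14 = R$36.57. Break-even units = R$612,600 ÷ R$36.57 = 16,751.44; break-even revenue = 16,751.44 × R$112.71 = R$1,888,054.31.
Current sales = 28,790 × R$112.71 = R$3,244,920.90.
Margin of safety = R$3,244,920.90 − R$1,888,054.31 = R$1,356,867.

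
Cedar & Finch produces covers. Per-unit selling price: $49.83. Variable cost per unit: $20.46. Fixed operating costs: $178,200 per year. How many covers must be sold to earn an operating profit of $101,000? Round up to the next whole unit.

Each unit contributes $49.83 − $20.46 = $29.37.
Need Q such that Q × $29.37 − $178,200 = $101,000, i.e. Q = $279,200 / $29.37 = 9,506.30 → 9,507.

9,507 covers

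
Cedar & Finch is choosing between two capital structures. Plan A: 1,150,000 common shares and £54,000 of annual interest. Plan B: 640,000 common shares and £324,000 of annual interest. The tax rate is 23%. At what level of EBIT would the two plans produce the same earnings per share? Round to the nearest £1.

£662,824

At indifference, (EBIT − 54,000)(1 − t)/1,150,000 = (EBIT − 324,000)(1 − t)/640,000.
The (1 − t) factor cancels: (EBIT − 54,000) × 640,000 = (EBIT − 324,000) × 1,150,000.
EBIT × (1,150,000 − 640,000) = 324,000 × 1,150,000 − 54,000 × 640,000 = 338,040,000,000, so EBIT = 338,040,000,000 ÷ 510,000 = 662,823.53.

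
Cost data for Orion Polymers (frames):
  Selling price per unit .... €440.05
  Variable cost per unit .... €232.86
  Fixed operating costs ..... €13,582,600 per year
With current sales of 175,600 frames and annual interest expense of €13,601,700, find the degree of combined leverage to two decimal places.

Total contribution margin = 175,600 × €207.19 = €36,382,564.00.
EBIT = €36,382,564.00 − €13,582,600 = €22,799,964.00. Interest = €13,601,700.00.
DOL = €36,382,564.00 ÷ €22,799,964.00 = 1.5957; DFL = €22,799,964.00 ÷ €9,198,264.00 = 2.4787.
DCL = DOL × DFL = 1.5957 × 2.4787 = 3.9553.

3.96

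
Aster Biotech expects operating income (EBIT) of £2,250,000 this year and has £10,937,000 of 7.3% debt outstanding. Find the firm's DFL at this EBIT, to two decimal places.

Interest = £798,401.00.
Degree of financial leverage = EBIT / (EBIT − interest) = £2,250,000 / £1,451,599.00 = 1.5500.

1.55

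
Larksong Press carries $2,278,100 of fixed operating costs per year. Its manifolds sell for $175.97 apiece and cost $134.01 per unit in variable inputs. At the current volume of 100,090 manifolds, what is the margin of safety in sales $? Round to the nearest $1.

Unit CM = price − variable cost = $175.97 − $134.01 = $41.96. Break-even units = $2,278,100 ÷ $41.96 = 54,292.18; break-even revenue = 54,292.18 × $175.97 = $9,553,795.45.
Actual sales revenue = 100,090 × $175.97 = $17,612,837.30.
Margin of safety = $17,612,837.30 − $9,553,795.45 = $8,059,042.

$8,059,042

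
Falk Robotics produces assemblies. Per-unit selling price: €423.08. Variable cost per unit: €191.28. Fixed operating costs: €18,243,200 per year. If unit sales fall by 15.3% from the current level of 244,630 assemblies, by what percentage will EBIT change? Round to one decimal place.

-22.6%

At 244,630 units, contribution = 244,630 × €231.80 = €56,705,234.00.
EBIT = €56,705,234.00 − €18,243,200 = €38,462,034.00.
Degree of operating leverage = €56,705,234.00 / €38,462,034.00 = 1.4743.
%ΔEBIT = DOL × %ΔSales = 1.4743 × -15.3% = -22.6%.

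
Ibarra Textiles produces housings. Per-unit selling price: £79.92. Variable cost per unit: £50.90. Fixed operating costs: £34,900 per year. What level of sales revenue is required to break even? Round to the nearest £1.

£96,113

Contribution margin per unit = £79.92 − £50.90 = £29.02, a CM ratio of £29.02 ÷ £79.92 = 0.3631.
Break-even sales = FC ÷ CM ratio = £34,900 × £79.92 / £29.02 = £96,113.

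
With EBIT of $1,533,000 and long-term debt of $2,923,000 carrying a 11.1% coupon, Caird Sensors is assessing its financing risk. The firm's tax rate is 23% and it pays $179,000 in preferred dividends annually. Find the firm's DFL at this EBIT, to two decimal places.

Annual interest charges come to $324,453.00.
Preferred dividends grossed up pre-tax: $179,000 / (1 − 0.23) = $232,467.53.
DFL = EBIT ÷ [EBIT − I − D_p/(1−t)] = $1,533,000 ÷ [$1,533,000 − $324,453.00 − $232,467.53] = $1,533,000 ÷ $976,079.47 = 1.5706.

1.57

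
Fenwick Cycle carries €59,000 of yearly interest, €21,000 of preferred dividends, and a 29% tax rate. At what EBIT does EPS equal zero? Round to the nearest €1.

€88,577

Preferred dividends are paid after tax, so their pre-tax equivalent is €21,000 ÷ (1 − 0.29) = €29,577.46.
Financial break-even EBIT = interest + D_p ÷ (1 − t) = €59,000 + €29,577.46 = €88,577.46.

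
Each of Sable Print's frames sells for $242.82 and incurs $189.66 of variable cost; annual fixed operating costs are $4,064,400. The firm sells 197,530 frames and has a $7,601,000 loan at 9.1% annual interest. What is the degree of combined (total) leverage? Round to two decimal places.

1.83

Total contribution margin = 197,530 × $53.16 = $10,500,694.80.
Subtracting fixed costs: EBIT = $10,500,694.80 − $4,064,400 = $6,436,294.80. Interest = $691,691.00, so EBIT − I = $5,744,603.80.
DCL = contribution ÷ (EBIT − I) = $10,500,694.80 ÷ $5,744,603.80 = 1.8279.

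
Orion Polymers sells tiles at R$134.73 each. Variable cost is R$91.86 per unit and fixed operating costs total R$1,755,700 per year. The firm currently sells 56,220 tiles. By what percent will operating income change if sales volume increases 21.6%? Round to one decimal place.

+79.5%

Contribution at this volume is 56,220 × R$42.87 = R$2,410,151.40.
EBIT = R$2,410,151.40 − R$1,755,700 = R$654,451.40.
So DOL = total CM / EBIT = R$2,410,151.40 / R$654,451.40 = 3.6827.
%ΔEBIT = DOL × %ΔSales = 3.6827 × +21.6% = +79.5%.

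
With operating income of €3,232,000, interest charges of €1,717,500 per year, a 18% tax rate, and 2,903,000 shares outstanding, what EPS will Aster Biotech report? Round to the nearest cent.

Interest = €1,717,500.00, so EBT = €3,232,000 − €1,717,500.00 = €1,514,500.00.
After tax at 18%: net income = €1,514,500.00 × 0.82 = €1,241,890.00.
Per share: €1,241,890.00 / 2,903,000 shares = €0.43.

€0.43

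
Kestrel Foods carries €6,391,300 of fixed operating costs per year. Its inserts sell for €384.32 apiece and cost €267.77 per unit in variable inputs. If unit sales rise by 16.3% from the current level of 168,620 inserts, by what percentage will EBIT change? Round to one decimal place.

Contribution at this volume is 168,620 × €116.55 = €19,652,661.00.
Operating income = contribution − fixed costs = €19,652,661.00 − €6,391,300 = €13,261,361.00.
DOL = contribution ÷ EBIT = €19,652,661.00 ÷ €13,261,361.00 = 1.4819.
Operating income changes by 1.4819 × +16.3% = +24.2%.

+24.2%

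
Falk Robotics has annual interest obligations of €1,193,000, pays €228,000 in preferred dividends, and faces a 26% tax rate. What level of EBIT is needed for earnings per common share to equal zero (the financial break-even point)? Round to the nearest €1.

€1,501,108

Preferred dividends are paid after tax, so their pre-tax equivalent is €228,000 ÷ (1 − 0.26) = €308,108.11.
Financial break-even EBIT = interest + D_p ÷ (1 − t) = €1,193,000 + €308,108.11 = €1,501,108.11.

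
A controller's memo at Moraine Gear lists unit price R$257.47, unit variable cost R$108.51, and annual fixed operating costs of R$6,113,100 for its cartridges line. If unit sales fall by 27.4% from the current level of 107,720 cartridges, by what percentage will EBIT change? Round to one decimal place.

-44.3%

At 107,720 units, contribution = 107,720 × R$148.96 = R$16,045,971.20.
Subtracting fixed costs: EBIT = R$16,045,971.20 − R$6,113,100 = R$9,932,871.20.
So DOL = total CM / EBIT = R$16,045,971.20 / R$9,932,871.20 = 1.6154.
Operating income changes by 1.6154 × -27.4% = -44.3%.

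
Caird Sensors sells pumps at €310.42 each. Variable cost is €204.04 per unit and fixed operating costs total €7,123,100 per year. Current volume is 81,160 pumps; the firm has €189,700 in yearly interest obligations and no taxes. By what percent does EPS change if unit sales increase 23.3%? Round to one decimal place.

+152.3%

Total contribution margin = 81,160 × €106.38 = €8,633,800.80.
Subtracting fixed costs: EBIT = €8,633,800.80 − €7,123,100 = €1,510,700.80.
After interest of €189,700.00, pre-tax earnings = €1,321,000.80.
DCL = total CM / (EBIT − I) = €8,633,800.80 / €1,321,000.80 = 6.5358.
%ΔEPS = DCL × %ΔSales = 6.5358 × +23.3% = +152.3%.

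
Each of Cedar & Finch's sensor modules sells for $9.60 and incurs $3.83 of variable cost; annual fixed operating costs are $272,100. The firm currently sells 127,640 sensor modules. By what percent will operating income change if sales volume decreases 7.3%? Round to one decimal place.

-11.6%

At 127,640 units, contribution = 127,640 × $5.77 = $736,482.80.
Operating income = contribution − fixed costs = $736,482.80 − $272,100 = $464,382.80.
Degree of operating leverage = $736,482.80 / $464,382.80 = 1.5859.
So EBIT moves 1.5859 × (-7.3%) = -11.6%.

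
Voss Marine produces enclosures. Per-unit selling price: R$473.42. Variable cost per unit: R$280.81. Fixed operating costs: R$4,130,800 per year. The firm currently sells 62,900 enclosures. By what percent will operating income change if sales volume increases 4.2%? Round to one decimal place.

+6.4%

At 62,900 units, contribution = 62,900 × R$192.61 = R$12,115,169.00.
EBIT = R$12,115,169.00 − R$4,130,800 = R$7,984,369.00.
Degree of operating leverage = R$12,115,169.00 / R$7,984,369.00 = 1.5174.
%ΔEBIT = DOL × %ΔSales = 1.5174 × +4.2% = +6.4%.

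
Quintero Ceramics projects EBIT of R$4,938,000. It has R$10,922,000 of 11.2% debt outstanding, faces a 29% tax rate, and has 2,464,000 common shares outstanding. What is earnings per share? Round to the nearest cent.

Interest = R$1,223,264.00, so EBT = R$4,938,000 − R$1,223,264.00 = R$3,714,736.00.
After tax at 29%: net income = R$3,714,736.00 × 0.71 = R$2,637,462.56.
Per share: R$2,637,462.56 / 2,464,000 shares = R$1.07.

R$1.07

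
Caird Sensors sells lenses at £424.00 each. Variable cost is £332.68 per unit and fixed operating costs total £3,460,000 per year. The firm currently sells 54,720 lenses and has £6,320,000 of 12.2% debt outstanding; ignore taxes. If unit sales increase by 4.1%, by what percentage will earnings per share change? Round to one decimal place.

+26.7%

Contribution at this volume is 54,720 × £91.32 = £4,997,030.40.
Operating income = contribution − fixed costs = £4,997,030.40 − £3,460,000 = £1,537,030.40.
Interest = £771,040.00, so EBIT − I = £765,990.40.
DCL = total CM / (EBIT − I) = £4,997,030.40 / £765,990.40 = 6.5236.
%ΔEPS = DCL × %ΔSales = 6.5236 × +4.1% = +26.7%.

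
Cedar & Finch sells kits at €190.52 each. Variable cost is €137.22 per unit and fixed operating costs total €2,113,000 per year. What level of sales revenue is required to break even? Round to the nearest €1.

€7,552,885

CM per unit = €190.52 − €137.22 = €53.30; CM ratio = €53.30 / €190.52 = 0.2798.
Break-even revenue = fixed costs × price ÷ CM = €2,113,000 × €190.52 ÷ €53.30 = €7,552,885.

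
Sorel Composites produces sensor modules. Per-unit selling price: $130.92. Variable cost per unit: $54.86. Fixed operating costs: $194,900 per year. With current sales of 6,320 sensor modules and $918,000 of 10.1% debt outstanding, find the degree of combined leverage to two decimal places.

2.49

Contribution at this volume is 6,320 × $76.06 = $480,699.20.
Subtracting fixed costs: EBIT = $480,699.20 − $194,900 = $285,799.20. Interest = $92,718.00.
DOL = $480,699.20 ÷ $285,799.20 = 1.6819; DFL = $285,799.20 ÷ $193,081.20 = 1.4802.
DCL = DOL × DFL = 1.6819 × 1.4802 = 2.4895.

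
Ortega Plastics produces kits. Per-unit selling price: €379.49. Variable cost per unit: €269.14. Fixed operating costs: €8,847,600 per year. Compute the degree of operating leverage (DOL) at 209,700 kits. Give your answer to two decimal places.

1.62

At 209,700 units, contribution = 209,700 × €110.35 = €23,140,395.00.
Operating income = contribution − fixed costs = €23,140,395.00 − €8,847,600 = €14,292,795.00.
Degree of operating leverage = €23,140,395.00 / €14,292,795.00 = 1.6190.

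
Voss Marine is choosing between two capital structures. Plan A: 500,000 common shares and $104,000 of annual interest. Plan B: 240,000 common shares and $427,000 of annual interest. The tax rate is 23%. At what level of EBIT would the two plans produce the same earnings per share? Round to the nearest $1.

$725,154

Set EPS_A = EPS_B: (EBIT − $104,000)(1 − 0.23) ÷ 500,000 = (EBIT − $427,000)(1 − 0.23) ÷ 240,000.
Cancelling (1 − t) and cross-multiplying: 240,000·(EBIT − 104,000) = 500,000·(EBIT − 427,000).
EBIT × (500,000 − 240,000) = 427,000 × 500,000 − 104,000 × 240,000 = 188,540,000,000, so EBIT = 188,540,000,000 ÷ 260,000 = 725,153.85.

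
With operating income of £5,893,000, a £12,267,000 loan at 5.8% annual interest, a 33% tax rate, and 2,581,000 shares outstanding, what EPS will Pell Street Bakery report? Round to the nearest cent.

Interest = £711,486.00, so EBT = £5,893,000 − £711,486.00 = £5,181,514.00.
Net income = £5,181,514.00 × (1 − 0.33) = £3,471,614.38.
EPS = £3,471,614.38 ÷ 2,581,000 = £1.35.

£1.35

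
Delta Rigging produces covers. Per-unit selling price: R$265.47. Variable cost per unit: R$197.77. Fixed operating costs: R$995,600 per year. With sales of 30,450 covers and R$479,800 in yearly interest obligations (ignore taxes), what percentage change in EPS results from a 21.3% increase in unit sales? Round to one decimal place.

+74.9%

Total contribution margin = 30,450 × R$67.70 = R$2,061,465.00.
Operating income = contribution − fixed costs = R$2,061,465.00 − R$995,600 = R$1,065,865.00.
After interest of R$479,800.00, pre-tax earnings = R$586,065.00.
Degree of combined leverage = contribution ÷ (EBIT − I) = R$2,061,465.00 ÷ R$586,065.00 = 3.5175.
EPS therefore changes by 3.5175 × (+21.3%) = +74.9%.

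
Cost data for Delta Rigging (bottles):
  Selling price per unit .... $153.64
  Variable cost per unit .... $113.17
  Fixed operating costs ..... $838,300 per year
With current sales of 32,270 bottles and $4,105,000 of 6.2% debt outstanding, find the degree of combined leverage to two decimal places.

6.13

Total contribution margin = 32,270 × $40.47 = $1,305,966.90.
Operating income = contribution − fixed costs = $1,305,966.90 − $838,300 = $467,666.90. Interest = $254,510.00, so EBIT − I = $213,156.90.
DCL = contribution ÷ (EBIT − I) = $1,305,966.90 ÷ $213,156.90 = 6.1268.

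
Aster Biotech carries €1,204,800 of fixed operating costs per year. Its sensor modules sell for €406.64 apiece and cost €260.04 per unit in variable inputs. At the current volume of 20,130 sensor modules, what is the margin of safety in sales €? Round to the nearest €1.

€4,843,781

Unit CM = price − variable cost = €406.64 − €260.04 = €146.60. Break-even units = €1,204,800 ÷ €146.60 = 8,218.28; break-even revenue = 8,218.28 × €406.64 = €3,341,881.80.
Current sales = 20,130 × €406.64 = €8,185,663.20.
Margin of safety = €8,185,663.20 − €3,341,881.80 = €4,843,781.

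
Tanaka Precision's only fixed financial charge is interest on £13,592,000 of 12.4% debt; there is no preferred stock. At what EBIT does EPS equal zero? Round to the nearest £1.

£1,685,408

Annual interest = 12.4% × £13,592,000 = £1,685,408.00.
Without preferred stock the financial break-even is simply EBIT = interest = £1,685,408.00.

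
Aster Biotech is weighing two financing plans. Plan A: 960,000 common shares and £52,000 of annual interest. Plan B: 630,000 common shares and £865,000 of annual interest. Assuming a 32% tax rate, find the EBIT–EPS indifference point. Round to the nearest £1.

Set EPS_A = EPS_B: (EBIT − £52,000)(1 − 0.32) ÷ 960,000 = (EBIT − £865,000)(1 − 0.32) ÷ 630,000.
Cancelling (1 − t) and cross-multiplying: 630,000·(EBIT − 52,000) = 960,000·(EBIT − 865,000).
EBIT × (960,000 − 630,000) = 865,000 × 960,000 − 52,000 × 630,000 = 797,640,000,000, so EBIT = 797,640,000,000 ÷ 330,000 = 2,417,090.91.

£2,417,091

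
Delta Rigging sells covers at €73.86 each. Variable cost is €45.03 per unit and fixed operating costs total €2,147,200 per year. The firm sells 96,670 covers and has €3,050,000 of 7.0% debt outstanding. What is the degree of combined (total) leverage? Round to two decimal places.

6.54

Contribution at this volume is 96,670 × €28.83 = €2,786,996.10.
Subtracting fixed costs: EBIT = €2,786,996.10 − €2,147,200 = €639,796.10. Interest = €213,500.00, so EBIT − I = €426,296.10.
Degree of total leverage = total CM / (EBIT − interest) = €2,786,996.10 / €426,296.10 = 6.5377.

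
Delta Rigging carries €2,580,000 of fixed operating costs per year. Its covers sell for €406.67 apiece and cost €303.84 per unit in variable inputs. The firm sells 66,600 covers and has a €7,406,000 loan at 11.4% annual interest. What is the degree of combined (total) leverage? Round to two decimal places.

2.00

Total contribution margin = 66,600 × €102.83 = €6,848,478.00.
EBIT = €6,848,478.00 − €2,580,000 = €4,268,478.00. Interest = €844,284.00.
DOL = €6,848,478.00 ÷ €4,268,478.00 = 1.6044; DFL = €4,268,478.00 ÷ €3,424,194.00 = 1.2466.
Combined leverage = 1.6044 × 1.2466 = 2.0000.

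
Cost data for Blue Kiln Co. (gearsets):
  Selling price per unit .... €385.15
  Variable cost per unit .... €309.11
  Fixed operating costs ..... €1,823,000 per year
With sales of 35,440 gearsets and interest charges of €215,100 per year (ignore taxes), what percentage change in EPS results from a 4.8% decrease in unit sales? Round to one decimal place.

Total contribution margin = 35,440 × €76.04 = €2,694,857.60.
EBIT = €2,694,857.60 − €1,823,000 = €871,857.60.
Interest = €215,100.00, so EBIT − I = €656,757.60.
Degree of combined leverage = contribution ÷ (EBIT − I) = €2,694,857.60 ÷ €656,757.60 = 4.1033.
EPS therefore changes by 4.1033 × (-4.8%) = -19.7%.

-19.7%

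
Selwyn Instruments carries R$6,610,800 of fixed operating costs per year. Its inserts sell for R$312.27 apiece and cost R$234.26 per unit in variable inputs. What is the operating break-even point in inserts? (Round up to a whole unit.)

Contribution margin per unit = R$312.27 − R$234.26 = R$78.01.
Units to break even: R$6,610,800 ÷ R$78.01 = 84,742.98, rounded up to 84,743.

84,743 inserts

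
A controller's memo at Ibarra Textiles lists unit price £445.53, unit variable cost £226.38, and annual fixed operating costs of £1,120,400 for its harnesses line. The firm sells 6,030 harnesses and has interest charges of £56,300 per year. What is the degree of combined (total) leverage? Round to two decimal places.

9.13

Total contribution margin = 6,030 × £219.15 = £1,321,474.50.
Subtracting fixed costs: EBIT = £1,321,474.50 − £1,120,400 = £201,074.50. Interest = £56,300.00.
DOL = £1,321,474.50 ÷ £201,074.50 = 6.5721; DFL = £201,074.50 ÷ £144,774.50 = 1.3889.
DCL = DOL × DFL = 6.5721 × 1.3889 = 9.1280.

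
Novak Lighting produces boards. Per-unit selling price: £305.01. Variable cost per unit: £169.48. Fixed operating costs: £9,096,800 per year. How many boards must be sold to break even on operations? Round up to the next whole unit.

Each unit contributes £305.01 − £169.48 = £135.53.
Units to break even: £9,096,800 ÷ £135.53 = 67,120.19, rounded up to 67,121.

67,121 boards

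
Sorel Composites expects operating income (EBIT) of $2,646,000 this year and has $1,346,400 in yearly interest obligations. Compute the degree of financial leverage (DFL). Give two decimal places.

2.04

Annual interest charges come to $1,346,400.00.
DFL = EBIT ÷ (EBIT − I) = $2,646,000 ÷ ($2,646,000 − $1,346,400.00) = $2,646,000 ÷ $1,299,600.00 = 2.0360.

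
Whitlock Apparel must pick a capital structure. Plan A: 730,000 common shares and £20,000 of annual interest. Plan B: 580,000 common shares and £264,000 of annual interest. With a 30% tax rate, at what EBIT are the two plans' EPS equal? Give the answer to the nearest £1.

£1,207,467

At indifference, (EBIT − 20,000)(1 − t)/730,000 = (EBIT − 264,000)(1 − t)/580,000.
The (1 − t) factor cancels: (EBIT − 20,000) × 580,000 = (EBIT − 264,000) × 730,000.
Solving, EBIT = (264,000·730,000 − 20,000·580,000) / (730,000 − 580,000) = 181,120,000,000 / 150,000 = 1,207,466.67.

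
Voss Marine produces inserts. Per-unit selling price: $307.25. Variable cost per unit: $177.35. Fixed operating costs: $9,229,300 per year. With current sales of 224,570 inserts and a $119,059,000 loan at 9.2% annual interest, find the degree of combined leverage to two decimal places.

At 224,570 units, contribution = 224,570 × $129.90 = $29,171,643.00.
Subtracting fixed costs: EBIT = $29,171,643.00 − $9,229,300 = $19,942,343.00. Interest = $10,953,428.00.
DOL = $29,171,643.00 ÷ $19,942,343.00 = 1.4628; DFL = $19,942,343.00 ÷ $8,988,915.00 = 2.2185.
Combined leverage = 1.4628 × 2.2185 = 3.2452.

3.25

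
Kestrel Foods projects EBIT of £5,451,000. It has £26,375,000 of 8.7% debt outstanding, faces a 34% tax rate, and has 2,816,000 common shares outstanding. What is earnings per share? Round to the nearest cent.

Pre-tax income = £5,451,000 − £2,294,625.00 = £3,156,375.00.
Net income = £3,156,375.00 × (1 − 0.34) = £2,083,207.50.
EPS = £2,083,207.50 ÷ 2,816,000 = £0.74.

£0.74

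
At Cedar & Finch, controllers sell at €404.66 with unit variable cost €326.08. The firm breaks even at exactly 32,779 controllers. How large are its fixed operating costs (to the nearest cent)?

€2,575,773.82

Contribution margin per unit = €404.66 − €326.08 = €78.58.
Since BE = FC / CM, FC = 32,779 × €78.58 = €2,575,773.82.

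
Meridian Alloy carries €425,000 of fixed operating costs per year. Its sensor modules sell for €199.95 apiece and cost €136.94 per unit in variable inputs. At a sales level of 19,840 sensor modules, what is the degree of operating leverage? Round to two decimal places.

Total contribution margin = 19,840 × €63.01 = €1,250,118.40.
EBIT = €1,250,118.40 − €425,000 = €825,118.40.
Degree of operating leverage = €1,250,118.40 / €825,118.40 = 1.5151.

1.52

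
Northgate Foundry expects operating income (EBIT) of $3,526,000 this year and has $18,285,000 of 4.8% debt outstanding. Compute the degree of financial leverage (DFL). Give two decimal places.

1.33

Interest = $877,680.00.
DFL = EBIT ÷ (EBIT − I) = $3,526,000 ÷ ($3,526,000 − $877,680.00) = $3,526,000 ÷ $2,648,320.00 = 1.3314.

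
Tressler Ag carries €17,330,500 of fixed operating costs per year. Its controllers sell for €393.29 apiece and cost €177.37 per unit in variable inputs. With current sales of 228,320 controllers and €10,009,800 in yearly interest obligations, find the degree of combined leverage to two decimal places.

Contribution at this volume is 228,320 × €215.92 = €49,298,854.40.
EBIT = €49,298,854.40 − €17,330,500 = €31,968,354.40. Interest = €10,009,800.00, so EBIT − I = €21,958,554.40.
DCL = contribution ÷ (EBIT − I) = €49,298,854.40 ÷ €21,958,554.40 = 2.2451.

2.25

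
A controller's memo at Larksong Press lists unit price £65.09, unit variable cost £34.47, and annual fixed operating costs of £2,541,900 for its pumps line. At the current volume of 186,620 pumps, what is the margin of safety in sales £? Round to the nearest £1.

£6,743,690

Contribution margin per unit = £65.09 − £34.47 = £30.62. Break-even units = £2,541,900 ÷ £30.62 = 83,014.37; break-even revenue = 83,014.37 × £65.09 = £5,403,405.32.
Current sales = 186,620 × £65.09 = £12,147,095.80.
Margin of safety = £12,147,095.80 − £5,403,405.32 = £6,743,690.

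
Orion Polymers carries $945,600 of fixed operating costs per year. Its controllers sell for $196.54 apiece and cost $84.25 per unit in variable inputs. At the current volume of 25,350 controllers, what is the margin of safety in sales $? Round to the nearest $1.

$3,327,215

Unit CM = price − variable cost = $196.54 − $84.25 = $112.29. Break-even units = $945,600 ÷ $112.29 = 8,421.05; break-even revenue = 8,421.05 × $196.54 = $1,655,073.68.
Current sales = 25,350 × $196.54 = $4,982,289.00.
Margin of safety = $4,982,289.00 − $1,655,073.68 = $3,327,215.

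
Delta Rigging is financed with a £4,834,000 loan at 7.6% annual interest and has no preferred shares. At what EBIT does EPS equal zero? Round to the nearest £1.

Annual interest = 7.6% × £4,834,000 = £367,384.00.
With no preferred dividends, EPS = 0 when EBIT exactly covers interest, so the financial break-even EBIT is £367,384.00.

£367,384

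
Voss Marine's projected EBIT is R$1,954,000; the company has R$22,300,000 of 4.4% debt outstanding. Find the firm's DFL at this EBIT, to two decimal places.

Interest = R$981,200.00.
Degree of financial leverage = EBIT / (EBIT − interest) = R$1,954,000 / R$972,800.00 = 2.0086.

2.01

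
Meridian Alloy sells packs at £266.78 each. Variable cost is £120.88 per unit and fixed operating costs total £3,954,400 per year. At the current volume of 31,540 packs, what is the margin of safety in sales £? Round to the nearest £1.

Contribution margin per unit = £266.78 − £120.88 = £145.90. Break-even units = £3,954,400 ÷ £145.90 = 27,103.50; break-even revenue = 27,103.50 × £266.78 = £7,230,670.54.
Current sales = 31,540 × £266.78 = £8,414,241.20.
Margin of safety = £8,414,241.20 − £7,230,670.54 = £1,183,571.

£1,183,571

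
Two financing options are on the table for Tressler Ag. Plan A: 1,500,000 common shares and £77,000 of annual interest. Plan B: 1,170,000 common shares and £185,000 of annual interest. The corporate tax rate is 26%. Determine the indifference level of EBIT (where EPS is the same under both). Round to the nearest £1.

£567,909

At indifference, (EBIT − 77,000)(1 − t)/1,500,000 = (EBIT − 185,000)(1 − t)/1,170,000.
Cancelling (1 − t) and cross-multiplying: 1,170,000·(EBIT − 77,000) = 1,500,000·(EBIT − 185,000).
Solving, EBIT = (185,000·1,500,000 − 77,000·1,170,000) / (1,500,000 − 1,170,000) = 187,410,000,000 / 330,000 = 567,909.09.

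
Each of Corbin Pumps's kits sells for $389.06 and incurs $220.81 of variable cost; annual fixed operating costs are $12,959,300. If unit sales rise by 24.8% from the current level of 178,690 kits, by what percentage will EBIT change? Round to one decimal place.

+43.6%

Total contribution margin = 178,690 × $168.25 = $30,064,592.50.
Operating income = contribution − fixed costs = $30,064,592.50 − $12,959,300 = $17,105,292.50.
So DOL = total CM / EBIT = $30,064,592.50 / $17,105,292.50 = 1.7576.
So EBIT moves 1.7576 × (+24.8%) = +43.6%.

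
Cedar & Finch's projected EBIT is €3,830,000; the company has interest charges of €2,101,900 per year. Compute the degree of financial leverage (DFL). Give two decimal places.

Annual interest charges come to €2,101,900.00.
Degree of financial leverage = EBIT / (EBIT − interest) = €3,830,000 / €1,728,100.00 = 2.2163.

2.22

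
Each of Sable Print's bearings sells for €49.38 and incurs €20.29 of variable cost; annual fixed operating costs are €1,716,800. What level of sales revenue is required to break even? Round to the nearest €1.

CM per unit = €49.38 − €20.29 = €29.09; CM ratio = €29.09 / €49.38 = 0.5891.
Break-even revenue = fixed costs × price ÷ CM = €1,716,800 × €49.38 ÷ €29.09 = €2,914,252.

€2,914,252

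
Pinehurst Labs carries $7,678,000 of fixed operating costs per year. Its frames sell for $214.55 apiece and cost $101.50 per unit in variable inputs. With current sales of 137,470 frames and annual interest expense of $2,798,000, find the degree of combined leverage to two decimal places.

3.07

Contribution at this volume is 137,470 × $113.05 = $15,540,983.50.
Operating income = contribution − fixed costs = $15,540,983.50 − $7,678,000 = $7,862,983.50. Interest = $2,798,000.00.
DOL = $15,540,983.50 ÷ $7,862,983.50 = 1.9765; DFL = $7,862,983.50 ÷ $5,064,983.50 = 1.5524.
DCL = DOL × DFL = 1.9765 × 1.5524 = 3.0683.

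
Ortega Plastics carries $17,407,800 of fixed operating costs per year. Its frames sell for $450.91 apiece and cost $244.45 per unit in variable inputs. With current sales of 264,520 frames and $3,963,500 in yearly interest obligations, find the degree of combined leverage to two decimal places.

1.64

At 264,520 units, contribution = 264,520 × $206.46 = $54,612,799.20.
Subtracting fixed costs: EBIT = $54,612,799.20 − $17,407,800 = $37,204,999.20. Interest = $3,963,500.00.
DOL = $54,612,799.20 ÷ $37,204,999.20 = 1.4679; DFL = $37,204,999.20 ÷ $33,241,499.20 = 1.1192.
Combined leverage = 1.4679 × 1.1192 = 1.6429.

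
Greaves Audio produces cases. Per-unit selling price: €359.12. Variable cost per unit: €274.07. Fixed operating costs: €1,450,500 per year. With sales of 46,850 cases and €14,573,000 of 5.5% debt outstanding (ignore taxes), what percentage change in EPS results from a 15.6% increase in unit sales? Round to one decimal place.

+35.9%

At 46,850 units, contribution = 46,850 × €85.05 = €3,984,592.50.
Subtracting fixed costs: EBIT = €3,984,592.50 − €1,450,500 = €2,534,092.50.
Interest = €801,515.00, so EBIT − I = €1,732,577.50.
DCL = total CM / (EBIT − I) = €3,984,592.50 / €1,732,577.50 = 2.2998.
EPS therefore changes by 2.2998 × (+15.6%) = +35.9%.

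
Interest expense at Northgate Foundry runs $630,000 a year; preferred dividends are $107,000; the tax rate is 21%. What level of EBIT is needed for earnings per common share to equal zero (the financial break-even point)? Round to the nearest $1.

Grossing the preferred dividend up to pre-tax terms: $107,000 / (1 − 0.21) = $135,443.04.
EPS = 0 when EBIT covers interest plus the pre-tax preferred burden: $630,000 + $135,443.04 = $765,443.04.

$765,443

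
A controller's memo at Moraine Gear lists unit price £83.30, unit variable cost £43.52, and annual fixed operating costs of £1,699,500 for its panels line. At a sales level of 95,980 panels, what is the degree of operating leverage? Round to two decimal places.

1.80

Contribution at this volume is 95,980 × £39.78 = £3,818,084.40.
Subtracting fixed costs: EBIT = £3,818,084.40 − £1,699,500 = £2,118,584.40.
DOL = contribution ÷ EBIT = £3,818,084.40 ÷ £2,118,584.40 = 1.8022.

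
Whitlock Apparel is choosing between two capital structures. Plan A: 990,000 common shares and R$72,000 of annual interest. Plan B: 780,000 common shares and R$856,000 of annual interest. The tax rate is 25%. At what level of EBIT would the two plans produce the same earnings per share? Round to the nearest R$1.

R$3,768,000

At indifference, (EBIT − 72,000)(1 − t)/990,000 = (EBIT − 856,000)(1 − t)/780,000.
The (1 − t) factor cancels: (EBIT − 72,000) × 780,000 = (EBIT − 856,000) × 990,000.
EBIT × (990,000 − 780,000) = 856,000 × 990,000 − 72,000 × 780,000 = 791,280,000,000, so EBIT = 791,280,000,000 ÷ 210,000 = 3,768,000.00.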